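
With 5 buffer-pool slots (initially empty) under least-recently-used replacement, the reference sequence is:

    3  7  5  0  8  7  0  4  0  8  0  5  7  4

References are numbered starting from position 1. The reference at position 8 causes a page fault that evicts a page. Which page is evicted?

3

pos 1: 3 → fault, frames {3}
pos 2: 7 → fault, frames {3,7}
pos 3: 5 → fault, frames {3,7,5}
pos 4: 0 → fault, frames {3,7,5,0}
pos 5: 8 → fault, frames {3,7,5,0,8}
pos 6: 7 → hit
pos 7: 0 → hit
pos 8: 4 → fault, evict 3, frames {5,8,7,0,4}
At position 8, page 3 is evicted.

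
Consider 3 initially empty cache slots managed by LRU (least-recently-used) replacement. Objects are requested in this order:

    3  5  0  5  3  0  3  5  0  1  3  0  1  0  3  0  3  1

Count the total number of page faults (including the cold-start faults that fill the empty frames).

3: fault, frames (3)
5: fault, frames (3 5)
0: fault, frames (3 5 0)
5: hit
3: hit
0: hit
3: hit
5: hit
0: hit
1: fault, evict 3, frames (5 0 1)
3: fault, evict 5, frames (0 1 3)
0: hit
1: hit
0: hit
3: hit
0: hit
3: hit
1: hit
Page faults: 5.

5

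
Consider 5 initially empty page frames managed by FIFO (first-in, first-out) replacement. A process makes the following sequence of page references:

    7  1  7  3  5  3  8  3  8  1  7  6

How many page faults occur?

6

7: fault, frames (7)
1: fault, frames (7 1)
7: hit
3: fault, frames (7 1 3)
5: fault, frames (7 1 3 5)
3: hit
8: fault, frames (7 1 3 5 8)
3: hit
8: hit
1: hit
7: hit
6: fault, evict 7, frames (1 3 5 8 6)
Page faults: 6.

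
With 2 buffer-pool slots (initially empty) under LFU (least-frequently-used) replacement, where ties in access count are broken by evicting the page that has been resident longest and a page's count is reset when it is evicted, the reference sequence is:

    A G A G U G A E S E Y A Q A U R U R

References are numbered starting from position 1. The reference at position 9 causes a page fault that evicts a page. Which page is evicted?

pos 1: A → miss, frames (A)
pos 2: G → miss, frames (A G)
pos 3: A → hit
pos 4: G → hit
pos 5: U → miss, evict A, frames (G U)
pos 6: G → hit
pos 7: A → miss, evict U, frames (G A)
pos 8: E → miss, evict A, frames (G E)
pos 9: S → miss, evict E, frames (G S)
At position 9, page E is evicted.

E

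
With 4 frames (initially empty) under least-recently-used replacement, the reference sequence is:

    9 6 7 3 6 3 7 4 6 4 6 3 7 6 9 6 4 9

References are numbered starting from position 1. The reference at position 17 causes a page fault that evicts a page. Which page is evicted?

3

pos 1: 9: miss, frames (9)
pos 2: 6: miss, frames (9 6)
pos 3: 7: miss, frames (9 6 7)
pos 4: 3: miss, frames (9 6 7 3)
pos 5: 6: hit
pos 6: 3: hit
pos 7: 7: hit
pos 8: 4: miss, evict 9, frames (6 3 7 4)
pos 9: 6: hit
pos 10: 4: hit
pos 11: 6: hit
pos 12: 3: hit
pos 13: 7: hit
pos 14: 6: hit
pos 15: 9: miss, evict 4, frames (3 7 6 9)
pos 16: 6: hit
pos 17: 4: miss, evict 3, frames (7 9 6 4)
At position 17, page 3 is evicted.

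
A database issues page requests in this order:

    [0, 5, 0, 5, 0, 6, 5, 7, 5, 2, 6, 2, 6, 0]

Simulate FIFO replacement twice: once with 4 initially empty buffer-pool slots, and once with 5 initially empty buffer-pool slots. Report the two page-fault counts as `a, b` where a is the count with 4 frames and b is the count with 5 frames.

4 frames: F F . . . F . F . F . . . F → 6 faults.
5 frames: F F . . . F . F . F . . . . → 5 faults.
5 < 6: adding a frame reduced faults, as is typical.

6, 5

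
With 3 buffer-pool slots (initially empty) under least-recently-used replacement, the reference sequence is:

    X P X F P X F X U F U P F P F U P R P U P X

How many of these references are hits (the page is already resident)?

15

X: miss, frames {X}
P: miss, frames {X,P}
X: hit
F: miss, frames {P,X,F}
P: hit
X: hit
F: hit
X: hit
U: miss, evict P, frames {F,X,U}
F: hit
U: hit
P: miss, evict X, frames {F,U,P}
F: hit
P: hit
F: hit
U: hit
P: hit
R: miss, evict F, frames {U,P,R}
P: hit
U: hit
P: hit
X: miss, evict R, frames {U,P,X}
Hits: 15.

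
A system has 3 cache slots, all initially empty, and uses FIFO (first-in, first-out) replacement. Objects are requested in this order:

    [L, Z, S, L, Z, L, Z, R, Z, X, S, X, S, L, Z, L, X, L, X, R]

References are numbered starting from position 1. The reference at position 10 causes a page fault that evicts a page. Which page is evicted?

Z

pos 1: L → miss, frames [L]
pos 2: Z → miss, frames [L, Z]
pos 3: S → miss, frames [L, Z, S]
pos 4: L → hit
pos 5: Z → hit
pos 6: L → hit
pos 7: Z → hit
pos 8: R → miss, evict L, frames [Z, S, R]
pos 9: Z → hit
pos 10: X → miss, evict Z, frames [S, R, X]
At position 10, page Z is evicted.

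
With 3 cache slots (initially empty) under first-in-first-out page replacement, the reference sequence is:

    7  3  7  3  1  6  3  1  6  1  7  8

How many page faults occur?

7 -> miss, frames (7)
3 -> miss, frames (7 3)
7 -> hit
3 -> hit
1 -> miss, frames (7 3 1)
6 -> miss, evict 7, frames (3 1 6)
3 -> hit
1 -> hit
6 -> hit
1 -> hit
7 -> miss, evict 3, frames (1 6 7)
8 -> miss, evict 1, frames (6 7 8)
Page faults: 6.

6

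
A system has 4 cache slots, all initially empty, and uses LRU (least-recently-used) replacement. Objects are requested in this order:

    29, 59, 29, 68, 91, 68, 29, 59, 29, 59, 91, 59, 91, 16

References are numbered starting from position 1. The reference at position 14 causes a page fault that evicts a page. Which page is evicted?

pos 1: 29: miss, frames (29)
pos 2: 59: miss, frames (29 59)
pos 3: 29: hit
pos 4: 68: miss, frames (59 29 68)
pos 5: 91: miss, frames (59 29 68 91)
pos 6: 68: hit
pos 7: 29: hit
pos 8: 59: hit
pos 9: 29: hit
pos 10: 59: hit
pos 11: 91: hit
pos 12: 59: hit
pos 13: 91: hit
pos 14: 16: miss, evict 68, frames (29 59 91 16)
At position 14, page 68 is evicted.

68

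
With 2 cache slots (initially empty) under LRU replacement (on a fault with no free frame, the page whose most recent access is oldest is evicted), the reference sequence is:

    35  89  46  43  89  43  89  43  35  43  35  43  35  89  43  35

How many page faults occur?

35: miss, frames [35]
89: miss, frames [35, 89]
46: miss, evict 35, frames [89, 46]
43: miss, evict 89, frames [46, 43]
89: miss, evict 46, frames [43, 89]
43: hit
89: hit
43: hit
35: miss, evict 89, frames [43, 35]
43: hit
35: hit
43: hit
35: hit
89: miss, evict 43, frames [35, 89]
43: miss, evict 35, frames [89, 43]
35: miss, evict 89, frames [43, 35]
Page faults: 9.

9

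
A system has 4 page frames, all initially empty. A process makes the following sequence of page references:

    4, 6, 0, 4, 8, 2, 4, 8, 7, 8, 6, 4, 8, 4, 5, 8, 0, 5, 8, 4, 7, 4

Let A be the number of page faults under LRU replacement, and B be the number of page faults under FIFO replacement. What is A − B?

Under LRU: F F F . F F . . F . F . . . F . F . . . F . → 10 faults.
Under FIFO: F F F . F F F . F . F . F . F . F . . F F . → 13 faults.
A − B = 10 − 13 = -3.

-3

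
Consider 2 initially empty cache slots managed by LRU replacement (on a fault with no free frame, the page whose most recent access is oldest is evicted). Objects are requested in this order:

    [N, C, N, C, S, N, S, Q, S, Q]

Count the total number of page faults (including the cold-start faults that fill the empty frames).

5

N → fault, frames (N)
C → fault, frames (N C)
N → hit
C → hit
S → fault, evict N, frames (C S)
N → fault, evict C, frames (S N)
S → hit
Q → fault, evict N, frames (S Q)
S → hit
Q → hit
Page faults: 5.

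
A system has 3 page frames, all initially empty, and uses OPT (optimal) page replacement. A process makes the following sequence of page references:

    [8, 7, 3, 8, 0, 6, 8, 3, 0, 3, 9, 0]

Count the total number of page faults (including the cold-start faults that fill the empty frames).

8 → miss, frames (8)
7 → miss, frames (8 7)
3 → miss, frames (8 7 3)
8 → hit
0 → miss, evict 7, frames (8 3 0)
6 → miss, evict 0, frames (8 3 6)
8 → hit
3 → hit
0 → miss, evict 6, frames (8 3 0)
3 → hit
9 → miss, evict 3, frames (8 0 9)
0 → hit
Page faults: 7.

7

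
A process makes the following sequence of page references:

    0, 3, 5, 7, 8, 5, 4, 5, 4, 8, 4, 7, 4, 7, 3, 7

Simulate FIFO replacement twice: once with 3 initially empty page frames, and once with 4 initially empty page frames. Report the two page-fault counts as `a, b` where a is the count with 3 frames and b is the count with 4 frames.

9, 7

3 frames: F F F F F . F F . . . F . . F . → 9 faults.
4 frames: F F F F F . F . . . . . . . F . → 7 faults.
7 < 9: adding a frame reduced faults, as is typical.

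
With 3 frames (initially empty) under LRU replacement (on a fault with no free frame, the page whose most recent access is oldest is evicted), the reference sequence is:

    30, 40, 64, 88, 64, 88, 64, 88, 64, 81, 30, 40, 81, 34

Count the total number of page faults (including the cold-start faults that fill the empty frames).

8

30: fault, frames {30}
40: fault, frames {30,40}
64: fault, frames {30,40,64}
88: fault, evict 30, frames {40,64,88}
64: hit
88: hit
64: hit
88: hit
64: hit
81: fault, evict 40, frames {88,64,81}
30: fault, evict 88, frames {64,81,30}
40: fault, evict 64, frames {81,30,40}
81: hit
34: fault, evict 30, frames {40,81,34}
Page faults: 8.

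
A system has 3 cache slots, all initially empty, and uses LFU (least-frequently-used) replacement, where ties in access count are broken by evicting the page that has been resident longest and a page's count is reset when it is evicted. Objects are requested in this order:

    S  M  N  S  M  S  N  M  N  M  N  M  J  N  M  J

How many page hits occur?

S → miss, frames {S}
M → miss, frames {S,M}
N → miss, frames {S,M,N}
S → hit
M → hit
S → hit
N → hit
M → hit
N → hit
M → hit
N → hit
M → hit
J → miss, evict S, frames {M,N,J}
N → hit
M → hit
J → hit
Hits: 12.

12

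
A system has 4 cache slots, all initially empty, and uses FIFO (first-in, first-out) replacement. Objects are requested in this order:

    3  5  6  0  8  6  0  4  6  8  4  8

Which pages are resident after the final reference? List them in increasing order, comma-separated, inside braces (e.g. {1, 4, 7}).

{0, 4, 6, 8}

3 → fault, frames [3]
5 → fault, frames [3, 5]
6 → fault, frames [3, 5, 6]
0 → fault, frames [3, 5, 6, 0]
8 → fault, evict 3, frames [5, 6, 0, 8]
6 → hit
0 → hit
4 → fault, evict 5, frames [6, 0, 8, 4]
6 → hit
8 → hit
4 → hit
8 → hit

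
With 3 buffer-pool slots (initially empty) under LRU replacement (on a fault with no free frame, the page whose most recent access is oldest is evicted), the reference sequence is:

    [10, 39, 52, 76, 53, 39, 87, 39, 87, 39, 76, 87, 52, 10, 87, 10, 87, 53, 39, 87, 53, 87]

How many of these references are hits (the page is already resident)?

10 → miss, frames {10}
39 → miss, frames {10,39}
52 → miss, frames {10,39,52}
76 → miss, evict 10, frames {39,52,76}
53 → miss, evict 39, frames {52,76,53}
39 → miss, evict 52, frames {76,53,39}
87 → miss, evict 76, frames {53,39,87}
39 → hit
87 → hit
39 → hit
76 → miss, evict 53, frames {87,39,76}
87 → hit
52 → miss, evict 39, frames {76,87,52}
10 → miss, evict 76, frames {87,52,10}
87 → hit
10 → hit
87 → hit
53 → miss, evict 52, frames {10,87,53}
39 → miss, evict 10, frames {87,53,39}
87 → hit
53 → hit
87 → hit
Hits: 10.

10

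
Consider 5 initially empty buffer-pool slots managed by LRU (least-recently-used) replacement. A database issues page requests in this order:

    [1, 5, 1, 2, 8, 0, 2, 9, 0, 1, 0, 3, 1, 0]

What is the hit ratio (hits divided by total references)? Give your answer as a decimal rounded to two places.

0.50

1 -> fault, frames [1]
5 -> fault, frames [1, 5]
1 -> hit
2 -> fault, frames [5, 1, 2]
8 -> fault, frames [5, 1, 2, 8]
0 -> fault, frames [5, 1, 2, 8, 0]
2 -> hit
9 -> fault, evict 5, frames [1, 8, 0, 2, 9]
0 -> hit
1 -> hit
0 -> hit
3 -> fault, evict 8, frames [2, 9, 1, 0, 3]
1 -> hit
0 -> hit
Hits: 7 of 14 references → 7/14 = 0.5000.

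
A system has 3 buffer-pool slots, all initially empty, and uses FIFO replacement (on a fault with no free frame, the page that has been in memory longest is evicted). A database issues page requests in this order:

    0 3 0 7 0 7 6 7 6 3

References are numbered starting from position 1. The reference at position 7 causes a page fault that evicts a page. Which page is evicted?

0

pos 1: 0: miss, frames [0]
pos 2: 3: miss, frames [0, 3]
pos 3: 0: hit
pos 4: 7: miss, frames [0, 3, 7]
pos 5: 0: hit
pos 6: 7: hit
pos 7: 6: miss, evict 0, frames [3, 7, 6]
At position 7, page 0 is evicted.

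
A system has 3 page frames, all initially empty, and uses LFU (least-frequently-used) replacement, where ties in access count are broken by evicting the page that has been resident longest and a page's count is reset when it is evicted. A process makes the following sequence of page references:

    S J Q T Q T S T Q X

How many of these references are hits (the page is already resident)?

4

S -> fault, frames (S)
J -> fault, frames (S J)
Q -> fault, frames (S J Q)
T -> fault, evict S, frames (J Q T)
Q -> hit
T -> hit
S -> fault, evict J, frames (Q T S)
T -> hit
Q -> hit
X -> fault, evict S, frames (Q T X)
Hits: 4.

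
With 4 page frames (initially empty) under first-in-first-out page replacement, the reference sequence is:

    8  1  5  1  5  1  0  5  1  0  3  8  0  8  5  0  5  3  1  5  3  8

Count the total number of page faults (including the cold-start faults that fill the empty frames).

8

8 → miss, frames (8)
1 → miss, frames (8 1)
5 → miss, frames (8 1 5)
1 → hit
5 → hit
1 → hit
0 → miss, frames (8 1 5 0)
5 → hit
1 → hit
0 → hit
3 → miss, evict 8, frames (1 5 0 3)
8 → miss, evict 1, frames (5 0 3 8)
0 → hit
8 → hit
5 → hit
0 → hit
5 → hit
3 → hit
1 → miss, evict 5, frames (0 3 8 1)
5 → miss, evict 0, frames (3 8 1 5)
3 → hit
8 → hit
Page faults: 8.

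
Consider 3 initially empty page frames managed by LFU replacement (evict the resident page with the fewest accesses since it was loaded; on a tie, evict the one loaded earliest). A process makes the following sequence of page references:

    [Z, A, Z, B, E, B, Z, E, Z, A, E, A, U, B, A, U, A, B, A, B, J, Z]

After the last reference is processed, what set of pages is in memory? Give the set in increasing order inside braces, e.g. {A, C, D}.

Z: fault, frames {Z}
A: fault, frames {Z,A}
Z: hit
B: fault, frames {Z,A,B}
E: fault, evict A, frames {Z,B,E}
B: hit
Z: hit
E: hit
Z: hit
A: fault, evict B, frames {Z,E,A}
E: hit
A: hit
U: fault, evict A, frames {Z,E,U}
B: fault, evict U, frames {Z,E,B}
A: fault, evict B, frames {Z,E,A}
U: fault, evict A, frames {Z,E,U}
A: fault, evict U, frames {Z,E,A}
B: fault, evict A, frames {Z,E,B}
A: fault, evict B, frames {Z,E,A}
B: fault, evict A, frames {Z,E,B}
J: fault, evict B, frames {Z,E,J}
Z: hit

{E, J, Z}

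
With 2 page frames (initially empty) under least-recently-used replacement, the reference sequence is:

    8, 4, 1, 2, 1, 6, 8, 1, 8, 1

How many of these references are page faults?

7

8: fault, frames {8}
4: fault, frames {8,4}
1: fault, evict 8, frames {4,1}
2: fault, evict 4, frames {1,2}
1: hit
6: fault, evict 2, frames {1,6}
8: fault, evict 1, frames {6,8}
1: fault, evict 6, frames {8,1}
8: hit
1: hit
Page faults: 7.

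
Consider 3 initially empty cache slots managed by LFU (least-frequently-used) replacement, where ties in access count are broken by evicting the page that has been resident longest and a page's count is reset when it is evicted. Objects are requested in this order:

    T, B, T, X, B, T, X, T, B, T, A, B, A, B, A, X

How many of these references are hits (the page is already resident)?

11

T: fault, frames [T]
B: fault, frames [T, B]
T: hit
X: fault, frames [T, B, X]
B: hit
T: hit
X: hit
T: hit
B: hit
T: hit
A: fault, evict X, frames [T, B, A]
B: hit
A: hit
B: hit
A: hit
X: fault, evict A, frames [T, B, X]
Hits: 11.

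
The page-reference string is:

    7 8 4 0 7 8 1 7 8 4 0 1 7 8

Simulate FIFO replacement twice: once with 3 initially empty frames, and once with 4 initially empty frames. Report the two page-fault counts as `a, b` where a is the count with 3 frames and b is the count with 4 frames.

11, 12

3 frames: F F F F F F F . . F F . F F → 11 faults.
4 frames: F F F F . . F F F F F F F F → 12 faults.
12 > 11: adding a frame increased faults — Belady's anomaly.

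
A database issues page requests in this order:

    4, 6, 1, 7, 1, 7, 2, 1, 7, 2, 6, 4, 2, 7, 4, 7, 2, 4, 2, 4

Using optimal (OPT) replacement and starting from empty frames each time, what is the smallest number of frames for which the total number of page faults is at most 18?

2

f=1: 20 faults
f=2: 10 faults
f=3: 7 faults
f=4: 6 faults
f=5: 5 faults
Smallest f with faults ≤ 18 is 2.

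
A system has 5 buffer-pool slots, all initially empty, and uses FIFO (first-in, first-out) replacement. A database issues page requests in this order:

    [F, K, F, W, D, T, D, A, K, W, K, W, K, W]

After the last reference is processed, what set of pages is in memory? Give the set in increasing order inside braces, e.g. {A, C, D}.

{A, D, K, T, W}

F -> miss, frames {F}
K -> miss, frames {F,K}
F -> hit
W -> miss, frames {F,K,W}
D -> miss, frames {F,K,W,D}
T -> miss, frames {F,K,W,D,T}
D -> hit
A -> miss, evict F, frames {K,W,D,T,A}
K -> hit
W -> hit
K -> hit
W -> hit
K -> hit
W -> hit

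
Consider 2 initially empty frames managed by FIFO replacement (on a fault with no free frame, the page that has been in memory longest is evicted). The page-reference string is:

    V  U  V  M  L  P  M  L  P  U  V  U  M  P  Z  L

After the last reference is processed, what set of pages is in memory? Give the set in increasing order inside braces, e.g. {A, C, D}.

{L, Z}

V: miss, frames [V]
U: miss, frames [V, U]
V: hit
M: miss, evict V, frames [U, M]
L: miss, evict U, frames [M, L]
P: miss, evict M, frames [L, P]
M: miss, evict L, frames [P, M]
L: miss, evict P, frames [M, L]
P: miss, evict M, frames [L, P]
U: miss, evict L, frames [P, U]
V: miss, evict P, frames [U, V]
U: hit
M: miss, evict U, frames [V, M]
P: miss, evict V, frames [M, P]
Z: miss, evict M, frames [P, Z]
L: miss, evict P, frames [Z, L]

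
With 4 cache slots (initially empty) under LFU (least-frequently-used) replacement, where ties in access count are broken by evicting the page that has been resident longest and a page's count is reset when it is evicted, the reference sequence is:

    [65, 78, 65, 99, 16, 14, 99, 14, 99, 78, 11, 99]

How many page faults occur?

65 -> miss, frames {65}
78 -> miss, frames {65,78}
65 -> hit
99 -> miss, frames {65,78,99}
16 -> miss, frames {65,78,99,16}
14 -> miss, evict 78, frames {65,99,16,14}
99 -> hit
14 -> hit
99 -> hit
78 -> miss, evict 16, frames {65,99,14,78}
11 -> miss, evict 78, frames {65,99,14,11}
99 -> hit
Page faults: 7.

7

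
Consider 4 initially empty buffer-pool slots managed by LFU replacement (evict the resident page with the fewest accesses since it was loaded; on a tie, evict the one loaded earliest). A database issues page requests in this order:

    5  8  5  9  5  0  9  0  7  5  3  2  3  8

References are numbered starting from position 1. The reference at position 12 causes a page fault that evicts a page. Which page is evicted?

3

pos 1: 5: fault, frames (5)
pos 2: 8: fault, frames (5 8)
pos 3: 5: hit
pos 4: 9: fault, frames (5 8 9)
pos 5: 5: hit
pos 6: 0: fault, frames (5 8 9 0)
pos 7: 9: hit
pos 8: 0: hit
pos 9: 7: fault, evict 8, frames (5 9 0 7)
pos 10: 5: hit
pos 11: 3: fault, evict 7, frames (5 9 0 3)
pos 12: 2: fault, evict 3, frames (5 9 0 2)
At position 12, page 3 is evicted.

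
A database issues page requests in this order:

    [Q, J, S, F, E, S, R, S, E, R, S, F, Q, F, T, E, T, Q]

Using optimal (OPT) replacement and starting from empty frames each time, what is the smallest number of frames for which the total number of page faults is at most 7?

f=1: 18 faults
f=2: 13 faults
f=3: 9 faults
f=4: 8 faults
f=5: 7 faults
f=6: 7 faults
f=7: 7 faults
Smallest f with faults ≤ 7 is 5.

5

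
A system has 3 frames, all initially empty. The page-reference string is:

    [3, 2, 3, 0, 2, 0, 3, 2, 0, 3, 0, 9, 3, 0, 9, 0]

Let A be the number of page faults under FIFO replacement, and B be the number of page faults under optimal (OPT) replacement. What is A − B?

Under FIFO: F F . F . . . . . . . F F . . . → 5 faults.
Under OPT: F F . F . . . . . . . F . . . . → 4 faults.
A − B = 5 − 4 = 1.

1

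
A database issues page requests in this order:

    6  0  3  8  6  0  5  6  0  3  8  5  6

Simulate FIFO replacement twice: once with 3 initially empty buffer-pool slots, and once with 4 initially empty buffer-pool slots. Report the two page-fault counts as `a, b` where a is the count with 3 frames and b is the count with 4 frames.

3 frames: F F F F F F F . . F F . F → 10 faults.
4 frames: F F F F . . F F F F F F F → 11 faults.
11 > 10: adding a frame increased faults — Belady's anomaly.

10, 11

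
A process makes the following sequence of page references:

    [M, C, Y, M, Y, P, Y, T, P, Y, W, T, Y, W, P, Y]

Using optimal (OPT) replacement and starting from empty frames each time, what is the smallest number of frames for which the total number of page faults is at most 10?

2

f=1: 16 faults
f=2: 9 faults
f=3: 7 faults
f=4: 6 faults
f=5: 6 faults
f=6: 6 faults
Smallest f with faults ≤ 10 is 2.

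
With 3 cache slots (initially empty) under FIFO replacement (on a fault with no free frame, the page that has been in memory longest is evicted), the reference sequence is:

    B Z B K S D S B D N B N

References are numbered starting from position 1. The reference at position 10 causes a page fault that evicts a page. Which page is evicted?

pos 1: B → miss, frames {B}
pos 2: Z → miss, frames {B,Z}
pos 3: B → hit
pos 4: K → miss, frames {B,Z,K}
pos 5: S → miss, evict B, frames {Z,K,S}
pos 6: D → miss, evict Z, frames {K,S,D}
pos 7: S → hit
pos 8: B → miss, evict K, frames {S,D,B}
pos 9: D → hit
pos 10: N → miss, evict S, frames {D,B,N}
At position 10, page S is evicted.

S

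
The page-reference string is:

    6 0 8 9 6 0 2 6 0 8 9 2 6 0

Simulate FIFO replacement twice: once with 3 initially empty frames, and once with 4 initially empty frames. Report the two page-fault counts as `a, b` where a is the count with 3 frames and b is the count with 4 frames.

11, 12

3 frames: F F F F F F F . . F F . F F → 11 faults.
4 frames: F F F F . . F F F F F F F F → 12 faults.
12 > 11: adding a frame increased faults — Belady's anomaly.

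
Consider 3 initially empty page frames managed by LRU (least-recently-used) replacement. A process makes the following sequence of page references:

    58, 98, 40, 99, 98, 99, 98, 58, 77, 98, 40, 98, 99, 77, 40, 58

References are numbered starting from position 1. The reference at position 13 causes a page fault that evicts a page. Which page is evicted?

pos 1: 58 -> fault, frames [58]
pos 2: 98 -> fault, frames [58, 98]
pos 3: 40 -> fault, frames [58, 98, 40]
pos 4: 99 -> fault, evict 58, frames [98, 40, 99]
pos 5: 98 -> hit
pos 6: 99 -> hit
pos 7: 98 -> hit
pos 8: 58 -> fault, evict 40, frames [99, 98, 58]
pos 9: 77 -> fault, evict 99, frames [98, 58, 77]
pos 10: 98 -> hit
pos 11: 40 -> fault, evict 58, frames [77, 98, 40]
pos 12: 98 -> hit
pos 13: 99 -> fault, evict 77, frames [40, 98, 99]
At position 13, page 77 is evicted.

77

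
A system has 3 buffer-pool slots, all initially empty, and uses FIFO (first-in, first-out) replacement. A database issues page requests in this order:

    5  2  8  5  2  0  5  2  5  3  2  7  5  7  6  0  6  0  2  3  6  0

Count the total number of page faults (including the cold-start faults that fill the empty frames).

5: miss, frames (5)
2: miss, frames (5 2)
8: miss, frames (5 2 8)
5: hit
2: hit
0: miss, evict 5, frames (2 8 0)
5: miss, evict 2, frames (8 0 5)
2: miss, evict 8, frames (0 5 2)
5: hit
3: miss, evict 0, frames (5 2 3)
2: hit
7: miss, evict 5, frames (2 3 7)
5: miss, evict 2, frames (3 7 5)
7: hit
6: miss, evict 3, frames (7 5 6)
0: miss, evict 7, frames (5 6 0)
6: hit
0: hit
2: miss, evict 5, frames (6 0 2)
3: miss, evict 6, frames (0 2 3)
6: miss, evict 0, frames (2 3 6)
0: miss, evict 2, frames (3 6 0)
Page faults: 15.

15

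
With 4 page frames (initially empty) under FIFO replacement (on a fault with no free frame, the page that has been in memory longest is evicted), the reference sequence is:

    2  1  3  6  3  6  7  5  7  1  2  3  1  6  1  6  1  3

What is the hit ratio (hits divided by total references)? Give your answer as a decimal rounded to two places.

2 → fault, frames [2]
1 → fault, frames [2, 1]
3 → fault, frames [2, 1, 3]
6 → fault, frames [2, 1, 3, 6]
3 → hit
6 → hit
7 → fault, evict 2, frames [1, 3, 6, 7]
5 → fault, evict 1, frames [3, 6, 7, 5]
7 → hit
1 → fault, evict 3, frames [6, 7, 5, 1]
2 → fault, evict 6, frames [7, 5, 1, 2]
3 → fault, evict 7, frames [5, 1, 2, 3]
1 → hit
6 → fault, evict 5, frames [1, 2, 3, 6]
1 → hit
6 → hit
1 → hit
3 → hit
Hits: 8 of 18 references → 8/18 = 0.4444.

0.44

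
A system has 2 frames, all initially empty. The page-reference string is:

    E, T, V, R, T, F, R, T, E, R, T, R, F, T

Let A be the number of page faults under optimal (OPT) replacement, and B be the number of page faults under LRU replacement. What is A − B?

Under OPT: F F F F . F . F F . F . F . → 9 faults.
Under LRU: F F F F F F F F F F F . F F → 13 faults.
A − B = 9 − 13 = -4.

-4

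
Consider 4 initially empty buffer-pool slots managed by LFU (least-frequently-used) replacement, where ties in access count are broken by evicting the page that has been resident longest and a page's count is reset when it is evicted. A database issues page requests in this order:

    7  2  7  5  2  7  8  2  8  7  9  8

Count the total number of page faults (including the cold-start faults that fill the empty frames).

7 -> miss, frames [7]
2 -> miss, frames [7, 2]
7 -> hit
5 -> miss, frames [7, 2, 5]
2 -> hit
7 -> hit
8 -> miss, frames [7, 2, 5, 8]
2 -> hit
8 -> hit
7 -> hit
9 -> miss, evict 5, frames [7, 2, 8, 9]
8 -> hit
Page faults: 5.

5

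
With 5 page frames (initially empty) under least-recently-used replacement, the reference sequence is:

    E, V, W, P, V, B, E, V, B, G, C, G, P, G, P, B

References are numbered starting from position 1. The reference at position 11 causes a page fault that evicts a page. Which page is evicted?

P

pos 1: E → miss, frames (E)
pos 2: V → miss, frames (E V)
pos 3: W → miss, frames (E V W)
pos 4: P → miss, frames (E V W P)
pos 5: V → hit
pos 6: B → miss, frames (E W P V B)
pos 7: E → hit
pos 8: V → hit
pos 9: B → hit
pos 10: G → miss, evict W, frames (P E V B G)
pos 11: C → miss, evict P, frames (E V B G C)
At position 11, page P is evicted.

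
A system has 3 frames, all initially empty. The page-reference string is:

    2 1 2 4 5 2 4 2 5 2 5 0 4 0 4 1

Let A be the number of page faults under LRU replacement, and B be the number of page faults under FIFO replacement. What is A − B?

-1

Under LRU: F F . F F . . . . . . F F . . F → 7 faults.
Under FIFO: F F . F F F . . . . . F F . . F → 8 faults.
A − B = 7 − 8 = -1.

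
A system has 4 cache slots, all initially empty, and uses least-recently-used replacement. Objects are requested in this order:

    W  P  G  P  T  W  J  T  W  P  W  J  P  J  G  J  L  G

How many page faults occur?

7

W → fault, frames {W}
P → fault, frames {W,P}
G → fault, frames {W,P,G}
P → hit
T → fault, frames {W,G,P,T}
W → hit
J → fault, evict G, frames {P,T,W,J}
T → hit
W → hit
P → hit
W → hit
J → hit
P → hit
J → hit
G → fault, evict T, frames {W,P,J,G}
J → hit
L → fault, evict W, frames {P,G,J,L}
G → hit
Page faults: 7.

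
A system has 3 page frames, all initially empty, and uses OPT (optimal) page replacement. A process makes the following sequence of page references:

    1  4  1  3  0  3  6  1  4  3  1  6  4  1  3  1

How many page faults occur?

8

1: miss, frames [1]
4: miss, frames [1, 4]
1: hit
3: miss, frames [1, 4, 3]
0: miss, evict 4, frames [1, 3, 0]
3: hit
6: miss, evict 0, frames [1, 3, 6]
1: hit
4: miss, evict 6, frames [1, 3, 4]
3: hit
1: hit
6: miss, evict 3, frames [1, 4, 6]
4: hit
1: hit
3: miss, evict 6, frames [1, 4, 3]
1: hit
Page faults: 8.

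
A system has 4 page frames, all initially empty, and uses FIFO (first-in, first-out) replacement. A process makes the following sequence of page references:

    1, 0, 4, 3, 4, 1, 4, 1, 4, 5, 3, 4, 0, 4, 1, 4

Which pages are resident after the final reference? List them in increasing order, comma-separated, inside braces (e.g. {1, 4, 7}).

1 → fault, frames (1)
0 → fault, frames (1 0)
4 → fault, frames (1 0 4)
3 → fault, frames (1 0 4 3)
4 → hit
1 → hit
4 → hit
1 → hit
4 → hit
5 → fault, evict 1, frames (0 4 3 5)
3 → hit
4 → hit
0 → hit
4 → hit
1 → fault, evict 0, frames (4 3 5 1)
4 → hit

{1, 3, 4, 5}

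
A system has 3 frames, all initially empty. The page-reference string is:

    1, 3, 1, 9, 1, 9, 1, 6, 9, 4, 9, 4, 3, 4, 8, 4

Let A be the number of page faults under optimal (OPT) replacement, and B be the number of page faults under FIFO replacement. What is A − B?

-1

Under OPT: F F . F . . . F . F . . . . F . → 6 faults.
Under FIFO: F F . F . . . F . F . . F . F . → 7 faults.
A − B = 6 − 7 = -1.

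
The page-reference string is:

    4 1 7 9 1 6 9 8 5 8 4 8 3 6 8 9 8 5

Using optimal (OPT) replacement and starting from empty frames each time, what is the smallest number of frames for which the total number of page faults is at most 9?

4

f=1: 18 faults
f=2: 12 faults
f=3: 10 faults
f=4: 9 faults
f=5: 8 faults
f=6: 8 faults
f=7: 8 faults
f=8: 8 faults
Smallest f with faults ≤ 9 is 4.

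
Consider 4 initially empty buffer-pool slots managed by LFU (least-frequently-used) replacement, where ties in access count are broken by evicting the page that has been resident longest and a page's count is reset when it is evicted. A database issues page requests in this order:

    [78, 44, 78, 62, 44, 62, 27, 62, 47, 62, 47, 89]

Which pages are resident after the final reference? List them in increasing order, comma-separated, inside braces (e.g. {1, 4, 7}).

{44, 47, 62, 89}

78: fault, frames (78)
44: fault, frames (78 44)
78: hit
62: fault, frames (78 44 62)
44: hit
62: hit
27: fault, frames (78 44 62 27)
62: hit
47: fault, evict 27, frames (78 44 62 47)
62: hit
47: hit
89: fault, evict 78, frames (44 62 47 89)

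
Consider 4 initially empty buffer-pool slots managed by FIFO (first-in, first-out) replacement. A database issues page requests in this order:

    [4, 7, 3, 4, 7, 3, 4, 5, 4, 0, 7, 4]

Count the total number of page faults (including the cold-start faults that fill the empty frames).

6

4 → fault, frames [4]
7 → fault, frames [4, 7]
3 → fault, frames [4, 7, 3]
4 → hit
7 → hit
3 → hit
4 → hit
5 → fault, frames [4, 7, 3, 5]
4 → hit
0 → fault, evict 4, frames [7, 3, 5, 0]
7 → hit
4 → fault, evict 7, frames [3, 5, 0, 4]
Page faults: 6.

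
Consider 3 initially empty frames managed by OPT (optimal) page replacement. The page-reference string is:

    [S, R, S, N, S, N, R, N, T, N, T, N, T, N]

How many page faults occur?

S: fault, frames [S]
R: fault, frames [S, R]
S: hit
N: fault, frames [S, R, N]
S: hit
N: hit
R: hit
N: hit
T: fault, evict R, frames [S, N, T]
N: hit
T: hit
N: hit
T: hit
N: hit
Page faults: 4.

4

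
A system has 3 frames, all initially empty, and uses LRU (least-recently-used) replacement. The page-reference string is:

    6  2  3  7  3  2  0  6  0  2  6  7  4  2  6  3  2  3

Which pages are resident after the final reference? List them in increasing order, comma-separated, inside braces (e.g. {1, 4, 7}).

6: miss, frames (6)
2: miss, frames (6 2)
3: miss, frames (6 2 3)
7: miss, evict 6, frames (2 3 7)
3: hit
2: hit
0: miss, evict 7, frames (3 2 0)
6: miss, evict 3, frames (2 0 6)
0: hit
2: hit
6: hit
7: miss, evict 0, frames (2 6 7)
4: miss, evict 2, frames (6 7 4)
2: miss, evict 6, frames (7 4 2)
6: miss, evict 7, frames (4 2 6)
3: miss, evict 4, frames (2 6 3)
2: hit
3: hit

{2, 3, 6}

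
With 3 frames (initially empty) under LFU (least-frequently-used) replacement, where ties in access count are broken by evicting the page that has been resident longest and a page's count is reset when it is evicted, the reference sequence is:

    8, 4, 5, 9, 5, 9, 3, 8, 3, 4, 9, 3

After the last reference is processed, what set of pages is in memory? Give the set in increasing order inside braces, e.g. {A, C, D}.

8: fault, frames (8)
4: fault, frames (8 4)
5: fault, frames (8 4 5)
9: fault, evict 8, frames (4 5 9)
5: hit
9: hit
3: fault, evict 4, frames (5 9 3)
8: fault, evict 3, frames (5 9 8)
3: fault, evict 8, frames (5 9 3)
4: fault, evict 3, frames (5 9 4)
9: hit
3: fault, evict 4, frames (5 9 3)

{3, 5, 9}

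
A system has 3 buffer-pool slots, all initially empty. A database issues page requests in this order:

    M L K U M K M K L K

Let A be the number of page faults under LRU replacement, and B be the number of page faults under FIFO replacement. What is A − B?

-1

Under LRU: F F F F F . . . F . → 6 faults.
Under FIFO: F F F F F . . . F F → 7 faults.
A − B = 6 − 7 = -1.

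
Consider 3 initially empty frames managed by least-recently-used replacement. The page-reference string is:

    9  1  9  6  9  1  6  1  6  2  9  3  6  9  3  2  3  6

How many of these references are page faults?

9

9: miss, frames {9}
1: miss, frames {9,1}
9: hit
6: miss, frames {1,9,6}
9: hit
1: hit
6: hit
1: hit
6: hit
2: miss, evict 9, frames {1,6,2}
9: miss, evict 1, frames {6,2,9}
3: miss, evict 6, frames {2,9,3}
6: miss, evict 2, frames {9,3,6}
9: hit
3: hit
2: miss, evict 6, frames {9,3,2}
3: hit
6: miss, evict 9, frames {2,3,6}
Page faults: 9.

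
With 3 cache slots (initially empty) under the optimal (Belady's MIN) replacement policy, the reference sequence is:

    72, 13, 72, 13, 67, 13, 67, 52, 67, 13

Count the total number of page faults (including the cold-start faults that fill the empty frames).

4

72 -> miss, frames [72]
13 -> miss, frames [72, 13]
72 -> hit
13 -> hit
67 -> miss, frames [72, 13, 67]
13 -> hit
67 -> hit
52 -> miss, evict 72, frames [13, 67, 52]
67 -> hit
13 -> hit
Page faults: 4.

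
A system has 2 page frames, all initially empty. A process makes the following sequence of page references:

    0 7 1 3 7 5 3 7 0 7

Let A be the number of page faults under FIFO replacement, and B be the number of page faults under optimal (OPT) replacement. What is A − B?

Under FIFO: F F F F F F F F F . → 9 faults.
Under OPT: F F F F . F . F F . → 7 faults.
A − B = 9 − 7 = 2.

2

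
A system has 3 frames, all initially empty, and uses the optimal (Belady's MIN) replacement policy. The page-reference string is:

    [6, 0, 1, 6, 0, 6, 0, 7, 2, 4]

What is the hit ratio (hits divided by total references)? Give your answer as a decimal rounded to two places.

0.40

6 -> miss, frames [6]
0 -> miss, frames [6, 0]
1 -> miss, frames [6, 0, 1]
6 -> hit
0 -> hit
6 -> hit
0 -> hit
7 -> miss, evict 1, frames [6, 0, 7]
2 -> miss, evict 7, frames [6, 0, 2]
4 -> miss, evict 2, frames [6, 0, 4]
Hits: 4 of 10 references → 4/10 = 0.4000.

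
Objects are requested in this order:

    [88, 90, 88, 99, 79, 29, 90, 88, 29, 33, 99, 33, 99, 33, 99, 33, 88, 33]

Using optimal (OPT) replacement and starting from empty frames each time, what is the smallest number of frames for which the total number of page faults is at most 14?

f=1: 18 faults
f=2: 9 faults
f=3: 7 faults
f=4: 6 faults
f=5: 6 faults
f=6: 6 faults
Smallest f with faults ≤ 14 is 2.

2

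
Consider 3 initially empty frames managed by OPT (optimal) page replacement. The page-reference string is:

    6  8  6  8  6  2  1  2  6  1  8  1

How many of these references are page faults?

6 → fault, frames {6}
8 → fault, frames {6,8}
6 → hit
8 → hit
6 → hit
2 → fault, frames {6,8,2}
1 → fault, evict 8, frames {6,2,1}
2 → hit
6 → hit
1 → hit
8 → fault, evict 2, frames {6,1,8}
1 → hit
Page faults: 5.

5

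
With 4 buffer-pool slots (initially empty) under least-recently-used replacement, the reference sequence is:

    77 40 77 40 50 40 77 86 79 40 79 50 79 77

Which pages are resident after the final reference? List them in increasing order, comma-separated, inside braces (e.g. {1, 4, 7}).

{40, 50, 77, 79}

77 -> fault, frames (77)
40 -> fault, frames (77 40)
77 -> hit
40 -> hit
50 -> fault, frames (77 40 50)
40 -> hit
77 -> hit
86 -> fault, frames (50 40 77 86)
79 -> fault, evict 50, frames (40 77 86 79)
40 -> hit
79 -> hit
50 -> fault, evict 77, frames (86 40 79 50)
79 -> hit
77 -> fault, evict 86, frames (40 50 79 77)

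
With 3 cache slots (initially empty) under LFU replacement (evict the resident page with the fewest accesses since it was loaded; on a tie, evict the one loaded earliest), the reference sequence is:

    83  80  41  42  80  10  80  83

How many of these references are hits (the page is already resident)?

83 -> miss, frames [83]
80 -> miss, frames [83, 80]
41 -> miss, frames [83, 80, 41]
42 -> miss, evict 83, frames [80, 41, 42]
80 -> hit
10 -> miss, evict 41, frames [80, 42, 10]
80 -> hit
83 -> miss, evict 42, frames [80, 10, 83]
Hits: 2.

2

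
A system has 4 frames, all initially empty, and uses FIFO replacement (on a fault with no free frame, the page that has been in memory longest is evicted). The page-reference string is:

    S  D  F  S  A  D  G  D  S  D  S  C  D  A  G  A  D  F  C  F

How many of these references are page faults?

11

S -> miss, frames {S}
D -> miss, frames {S,D}
F -> miss, frames {S,D,F}
S -> hit
A -> miss, frames {S,D,F,A}
D -> hit
G -> miss, evict S, frames {D,F,A,G}
D -> hit
S -> miss, evict D, frames {F,A,G,S}
D -> miss, evict F, frames {A,G,S,D}
S -> hit
C -> miss, evict A, frames {G,S,D,C}
D -> hit
A -> miss, evict G, frames {S,D,C,A}
G -> miss, evict S, frames {D,C,A,G}
A -> hit
D -> hit
F -> miss, evict D, frames {C,A,G,F}
C -> hit
F -> hit
Page faults: 11.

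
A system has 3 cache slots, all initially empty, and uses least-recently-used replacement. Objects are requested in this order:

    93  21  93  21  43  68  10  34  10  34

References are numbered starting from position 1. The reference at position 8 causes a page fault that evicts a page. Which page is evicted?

pos 1: 93: fault, frames (93)
pos 2: 21: fault, frames (93 21)
pos 3: 93: hit
pos 4: 21: hit
pos 5: 43: fault, frames (93 21 43)
pos 6: 68: fault, evict 93, frames (21 43 68)
pos 7: 10: fault, evict 21, frames (43 68 10)
pos 8: 34: fault, evict 43, frames (68 10 34)
At position 8, page 43 is evicted.

43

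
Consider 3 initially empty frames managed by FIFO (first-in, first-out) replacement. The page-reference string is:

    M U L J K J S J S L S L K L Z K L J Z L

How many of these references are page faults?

11

M -> fault, frames {M}
U -> fault, frames {M,U}
L -> fault, frames {M,U,L}
J -> fault, evict M, frames {U,L,J}
K -> fault, evict U, frames {L,J,K}
J -> hit
S -> fault, evict L, frames {J,K,S}
J -> hit
S -> hit
L -> fault, evict J, frames {K,S,L}
S -> hit
L -> hit
K -> hit
L -> hit
Z -> fault, evict K, frames {S,L,Z}
K -> fault, evict S, frames {L,Z,K}
L -> hit
J -> fault, evict L, frames {Z,K,J}
Z -> hit
L -> fault, evict Z, frames {K,J,L}
Page faults: 11.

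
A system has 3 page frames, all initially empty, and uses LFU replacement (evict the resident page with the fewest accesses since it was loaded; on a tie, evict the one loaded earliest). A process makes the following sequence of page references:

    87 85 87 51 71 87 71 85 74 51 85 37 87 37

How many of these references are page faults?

9

87: fault, frames {87}
85: fault, frames {87,85}
87: hit
51: fault, frames {87,85,51}
71: fault, evict 85, frames {87,51,71}
87: hit
71: hit
85: fault, evict 51, frames {87,71,85}
74: fault, evict 85, frames {87,71,74}
51: fault, evict 74, frames {87,71,51}
85: fault, evict 51, frames {87,71,85}
37: fault, evict 85, frames {87,71,37}
87: hit
37: hit
Page faults: 9.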